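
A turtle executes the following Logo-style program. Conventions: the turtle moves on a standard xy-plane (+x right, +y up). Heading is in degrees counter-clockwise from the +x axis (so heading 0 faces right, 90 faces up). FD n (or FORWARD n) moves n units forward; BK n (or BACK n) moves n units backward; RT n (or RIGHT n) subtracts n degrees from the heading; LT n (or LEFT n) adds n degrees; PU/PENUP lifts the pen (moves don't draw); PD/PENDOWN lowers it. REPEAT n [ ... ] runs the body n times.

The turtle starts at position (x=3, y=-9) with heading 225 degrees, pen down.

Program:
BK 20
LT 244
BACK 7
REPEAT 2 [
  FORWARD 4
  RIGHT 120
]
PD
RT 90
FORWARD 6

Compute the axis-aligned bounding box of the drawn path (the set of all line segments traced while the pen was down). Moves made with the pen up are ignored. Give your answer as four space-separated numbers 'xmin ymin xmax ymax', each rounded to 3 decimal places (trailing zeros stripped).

Executing turtle program step by step:
Start: pos=(3,-9), heading=225, pen down
BK 20: (3,-9) -> (17.142,5.142) [heading=225, draw]
LT 244: heading 225 -> 109
BK 7: (17.142,5.142) -> (19.421,-1.476) [heading=109, draw]
REPEAT 2 [
  -- iteration 1/2 --
  FD 4: (19.421,-1.476) -> (18.119,2.306) [heading=109, draw]
  RT 120: heading 109 -> 349
  -- iteration 2/2 --
  FD 4: (18.119,2.306) -> (22.045,1.542) [heading=349, draw]
  RT 120: heading 349 -> 229
]
PD: pen down
RT 90: heading 229 -> 139
FD 6: (22.045,1.542) -> (17.517,5.479) [heading=139, draw]
Final: pos=(17.517,5.479), heading=139, 5 segment(s) drawn

Segment endpoints: x in {3, 17.142, 17.517, 18.119, 19.421, 22.045}, y in {-9, -1.476, 1.542, 2.306, 5.142, 5.479}
xmin=3, ymin=-9, xmax=22.045, ymax=5.479

Answer: 3 -9 22.045 5.479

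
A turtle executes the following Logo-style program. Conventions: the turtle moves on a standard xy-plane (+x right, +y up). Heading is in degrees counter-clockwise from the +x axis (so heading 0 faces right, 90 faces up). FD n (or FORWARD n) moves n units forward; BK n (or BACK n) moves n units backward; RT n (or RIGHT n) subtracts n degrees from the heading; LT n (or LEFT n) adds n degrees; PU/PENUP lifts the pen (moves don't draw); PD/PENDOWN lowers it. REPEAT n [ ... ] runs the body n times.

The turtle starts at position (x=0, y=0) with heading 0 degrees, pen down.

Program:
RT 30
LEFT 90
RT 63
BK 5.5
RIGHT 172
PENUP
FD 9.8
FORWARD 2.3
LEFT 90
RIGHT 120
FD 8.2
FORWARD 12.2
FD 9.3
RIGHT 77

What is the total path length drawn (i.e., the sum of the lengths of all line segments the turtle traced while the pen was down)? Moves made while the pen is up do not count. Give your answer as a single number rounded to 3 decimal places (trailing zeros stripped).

Answer: 5.5

Derivation:
Executing turtle program step by step:
Start: pos=(0,0), heading=0, pen down
RT 30: heading 0 -> 330
LT 90: heading 330 -> 60
RT 63: heading 60 -> 357
BK 5.5: (0,0) -> (-5.492,0.288) [heading=357, draw]
RT 172: heading 357 -> 185
PU: pen up
FD 9.8: (-5.492,0.288) -> (-15.255,-0.566) [heading=185, move]
FD 2.3: (-15.255,-0.566) -> (-17.546,-0.767) [heading=185, move]
LT 90: heading 185 -> 275
RT 120: heading 275 -> 155
FD 8.2: (-17.546,-0.767) -> (-24.978,2.699) [heading=155, move]
FD 12.2: (-24.978,2.699) -> (-36.035,7.855) [heading=155, move]
FD 9.3: (-36.035,7.855) -> (-44.464,11.785) [heading=155, move]
RT 77: heading 155 -> 78
Final: pos=(-44.464,11.785), heading=78, 1 segment(s) drawn

Segment lengths:
  seg 1: (0,0) -> (-5.492,0.288), length = 5.5
Total = 5.5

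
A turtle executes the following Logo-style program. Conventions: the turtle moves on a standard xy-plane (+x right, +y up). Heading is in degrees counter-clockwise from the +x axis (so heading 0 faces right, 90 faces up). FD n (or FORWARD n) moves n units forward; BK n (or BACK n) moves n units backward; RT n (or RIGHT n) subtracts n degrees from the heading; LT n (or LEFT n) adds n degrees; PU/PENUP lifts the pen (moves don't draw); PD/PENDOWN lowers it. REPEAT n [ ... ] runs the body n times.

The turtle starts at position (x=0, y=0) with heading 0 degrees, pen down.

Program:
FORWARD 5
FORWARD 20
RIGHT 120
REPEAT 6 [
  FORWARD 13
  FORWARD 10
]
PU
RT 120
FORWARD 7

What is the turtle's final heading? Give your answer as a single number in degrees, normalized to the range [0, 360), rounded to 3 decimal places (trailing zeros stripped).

Answer: 120

Derivation:
Executing turtle program step by step:
Start: pos=(0,0), heading=0, pen down
FD 5: (0,0) -> (5,0) [heading=0, draw]
FD 20: (5,0) -> (25,0) [heading=0, draw]
RT 120: heading 0 -> 240
REPEAT 6 [
  -- iteration 1/6 --
  FD 13: (25,0) -> (18.5,-11.258) [heading=240, draw]
  FD 10: (18.5,-11.258) -> (13.5,-19.919) [heading=240, draw]
  -- iteration 2/6 --
  FD 13: (13.5,-19.919) -> (7,-31.177) [heading=240, draw]
  FD 10: (7,-31.177) -> (2,-39.837) [heading=240, draw]
  -- iteration 3/6 --
  FD 13: (2,-39.837) -> (-4.5,-51.095) [heading=240, draw]
  FD 10: (-4.5,-51.095) -> (-9.5,-59.756) [heading=240, draw]
  -- iteration 4/6 --
  FD 13: (-9.5,-59.756) -> (-16,-71.014) [heading=240, draw]
  FD 10: (-16,-71.014) -> (-21,-79.674) [heading=240, draw]
  -- iteration 5/6 --
  FD 13: (-21,-79.674) -> (-27.5,-90.933) [heading=240, draw]
  FD 10: (-27.5,-90.933) -> (-32.5,-99.593) [heading=240, draw]
  -- iteration 6/6 --
  FD 13: (-32.5,-99.593) -> (-39,-110.851) [heading=240, draw]
  FD 10: (-39,-110.851) -> (-44,-119.512) [heading=240, draw]
]
PU: pen up
RT 120: heading 240 -> 120
FD 7: (-44,-119.512) -> (-47.5,-113.449) [heading=120, move]
Final: pos=(-47.5,-113.449), heading=120, 14 segment(s) drawn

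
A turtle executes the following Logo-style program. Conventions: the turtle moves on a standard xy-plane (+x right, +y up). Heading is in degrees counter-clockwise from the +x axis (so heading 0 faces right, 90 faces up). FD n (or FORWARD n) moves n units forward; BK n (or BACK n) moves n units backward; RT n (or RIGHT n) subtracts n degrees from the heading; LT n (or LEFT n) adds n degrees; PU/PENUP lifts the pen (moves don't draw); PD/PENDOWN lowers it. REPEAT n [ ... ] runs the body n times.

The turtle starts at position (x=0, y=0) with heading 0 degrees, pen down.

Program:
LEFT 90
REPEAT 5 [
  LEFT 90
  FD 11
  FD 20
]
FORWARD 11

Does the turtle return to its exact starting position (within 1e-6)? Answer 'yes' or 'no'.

Executing turtle program step by step:
Start: pos=(0,0), heading=0, pen down
LT 90: heading 0 -> 90
REPEAT 5 [
  -- iteration 1/5 --
  LT 90: heading 90 -> 180
  FD 11: (0,0) -> (-11,0) [heading=180, draw]
  FD 20: (-11,0) -> (-31,0) [heading=180, draw]
  -- iteration 2/5 --
  LT 90: heading 180 -> 270
  FD 11: (-31,0) -> (-31,-11) [heading=270, draw]
  FD 20: (-31,-11) -> (-31,-31) [heading=270, draw]
  -- iteration 3/5 --
  LT 90: heading 270 -> 0
  FD 11: (-31,-31) -> (-20,-31) [heading=0, draw]
  FD 20: (-20,-31) -> (0,-31) [heading=0, draw]
  -- iteration 4/5 --
  LT 90: heading 0 -> 90
  FD 11: (0,-31) -> (0,-20) [heading=90, draw]
  FD 20: (0,-20) -> (0,0) [heading=90, draw]
  -- iteration 5/5 --
  LT 90: heading 90 -> 180
  FD 11: (0,0) -> (-11,0) [heading=180, draw]
  FD 20: (-11,0) -> (-31,0) [heading=180, draw]
]
FD 11: (-31,0) -> (-42,0) [heading=180, draw]
Final: pos=(-42,0), heading=180, 11 segment(s) drawn

Start position: (0, 0)
Final position: (-42, 0)
Distance = 42; >= 1e-6 -> NOT closed

Answer: no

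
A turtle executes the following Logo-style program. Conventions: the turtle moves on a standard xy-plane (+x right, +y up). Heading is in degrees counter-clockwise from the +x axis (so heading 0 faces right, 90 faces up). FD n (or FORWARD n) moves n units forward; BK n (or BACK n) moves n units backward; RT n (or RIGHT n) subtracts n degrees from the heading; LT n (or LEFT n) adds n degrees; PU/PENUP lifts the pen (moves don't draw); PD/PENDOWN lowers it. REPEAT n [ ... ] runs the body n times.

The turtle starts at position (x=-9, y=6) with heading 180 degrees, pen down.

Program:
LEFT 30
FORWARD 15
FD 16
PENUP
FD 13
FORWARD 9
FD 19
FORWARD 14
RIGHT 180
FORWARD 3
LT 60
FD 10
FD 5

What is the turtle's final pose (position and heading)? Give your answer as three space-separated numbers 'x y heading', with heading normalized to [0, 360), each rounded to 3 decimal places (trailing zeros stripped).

Answer: -80.88 -20.5 90

Derivation:
Executing turtle program step by step:
Start: pos=(-9,6), heading=180, pen down
LT 30: heading 180 -> 210
FD 15: (-9,6) -> (-21.99,-1.5) [heading=210, draw]
FD 16: (-21.99,-1.5) -> (-35.847,-9.5) [heading=210, draw]
PU: pen up
FD 13: (-35.847,-9.5) -> (-47.105,-16) [heading=210, move]
FD 9: (-47.105,-16) -> (-54.899,-20.5) [heading=210, move]
FD 19: (-54.899,-20.5) -> (-71.354,-30) [heading=210, move]
FD 14: (-71.354,-30) -> (-83.478,-37) [heading=210, move]
RT 180: heading 210 -> 30
FD 3: (-83.478,-37) -> (-80.88,-35.5) [heading=30, move]
LT 60: heading 30 -> 90
FD 10: (-80.88,-35.5) -> (-80.88,-25.5) [heading=90, move]
FD 5: (-80.88,-25.5) -> (-80.88,-20.5) [heading=90, move]
Final: pos=(-80.88,-20.5), heading=90, 2 segment(s) drawn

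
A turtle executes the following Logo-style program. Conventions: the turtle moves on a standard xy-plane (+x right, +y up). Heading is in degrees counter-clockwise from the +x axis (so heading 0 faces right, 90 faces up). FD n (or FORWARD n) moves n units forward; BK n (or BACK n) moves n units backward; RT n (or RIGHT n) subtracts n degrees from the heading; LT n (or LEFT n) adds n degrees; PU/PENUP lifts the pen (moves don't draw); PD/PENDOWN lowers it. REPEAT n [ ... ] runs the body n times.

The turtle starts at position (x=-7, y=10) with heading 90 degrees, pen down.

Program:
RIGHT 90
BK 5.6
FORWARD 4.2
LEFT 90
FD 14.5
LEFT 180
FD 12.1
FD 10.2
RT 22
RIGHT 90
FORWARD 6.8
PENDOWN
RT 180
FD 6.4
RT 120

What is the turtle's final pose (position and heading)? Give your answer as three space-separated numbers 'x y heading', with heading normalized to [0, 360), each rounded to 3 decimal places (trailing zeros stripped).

Executing turtle program step by step:
Start: pos=(-7,10), heading=90, pen down
RT 90: heading 90 -> 0
BK 5.6: (-7,10) -> (-12.6,10) [heading=0, draw]
FD 4.2: (-12.6,10) -> (-8.4,10) [heading=0, draw]
LT 90: heading 0 -> 90
FD 14.5: (-8.4,10) -> (-8.4,24.5) [heading=90, draw]
LT 180: heading 90 -> 270
FD 12.1: (-8.4,24.5) -> (-8.4,12.4) [heading=270, draw]
FD 10.2: (-8.4,12.4) -> (-8.4,2.2) [heading=270, draw]
RT 22: heading 270 -> 248
RT 90: heading 248 -> 158
FD 6.8: (-8.4,2.2) -> (-14.705,4.747) [heading=158, draw]
PD: pen down
RT 180: heading 158 -> 338
FD 6.4: (-14.705,4.747) -> (-8.771,2.35) [heading=338, draw]
RT 120: heading 338 -> 218
Final: pos=(-8.771,2.35), heading=218, 7 segment(s) drawn

Answer: -8.771 2.35 218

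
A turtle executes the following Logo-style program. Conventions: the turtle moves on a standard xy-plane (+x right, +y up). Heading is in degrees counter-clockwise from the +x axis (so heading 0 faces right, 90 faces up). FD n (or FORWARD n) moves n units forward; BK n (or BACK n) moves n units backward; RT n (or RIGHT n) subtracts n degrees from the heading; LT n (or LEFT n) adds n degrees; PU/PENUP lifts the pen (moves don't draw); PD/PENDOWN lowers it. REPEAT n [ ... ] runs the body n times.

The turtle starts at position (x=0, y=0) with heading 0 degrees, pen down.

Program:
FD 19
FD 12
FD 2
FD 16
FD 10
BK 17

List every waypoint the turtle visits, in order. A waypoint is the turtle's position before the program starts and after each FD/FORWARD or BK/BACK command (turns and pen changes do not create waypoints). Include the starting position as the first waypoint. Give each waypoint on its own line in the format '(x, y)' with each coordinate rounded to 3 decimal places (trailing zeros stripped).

Executing turtle program step by step:
Start: pos=(0,0), heading=0, pen down
FD 19: (0,0) -> (19,0) [heading=0, draw]
FD 12: (19,0) -> (31,0) [heading=0, draw]
FD 2: (31,0) -> (33,0) [heading=0, draw]
FD 16: (33,0) -> (49,0) [heading=0, draw]
FD 10: (49,0) -> (59,0) [heading=0, draw]
BK 17: (59,0) -> (42,0) [heading=0, draw]
Final: pos=(42,0), heading=0, 6 segment(s) drawn
Waypoints (7 total):
(0, 0)
(19, 0)
(31, 0)
(33, 0)
(49, 0)
(59, 0)
(42, 0)

Answer: (0, 0)
(19, 0)
(31, 0)
(33, 0)
(49, 0)
(59, 0)
(42, 0)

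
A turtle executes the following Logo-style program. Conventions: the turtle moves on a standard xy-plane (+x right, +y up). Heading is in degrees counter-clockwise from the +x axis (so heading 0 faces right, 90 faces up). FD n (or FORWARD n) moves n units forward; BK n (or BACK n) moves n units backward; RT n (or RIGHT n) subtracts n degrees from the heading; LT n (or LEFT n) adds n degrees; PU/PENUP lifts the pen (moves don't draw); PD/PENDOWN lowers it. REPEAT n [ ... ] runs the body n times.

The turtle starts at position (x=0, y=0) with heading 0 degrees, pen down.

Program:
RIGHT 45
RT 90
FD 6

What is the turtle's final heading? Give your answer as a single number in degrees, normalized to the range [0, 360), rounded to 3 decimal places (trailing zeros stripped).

Executing turtle program step by step:
Start: pos=(0,0), heading=0, pen down
RT 45: heading 0 -> 315
RT 90: heading 315 -> 225
FD 6: (0,0) -> (-4.243,-4.243) [heading=225, draw]
Final: pos=(-4.243,-4.243), heading=225, 1 segment(s) drawn

Answer: 225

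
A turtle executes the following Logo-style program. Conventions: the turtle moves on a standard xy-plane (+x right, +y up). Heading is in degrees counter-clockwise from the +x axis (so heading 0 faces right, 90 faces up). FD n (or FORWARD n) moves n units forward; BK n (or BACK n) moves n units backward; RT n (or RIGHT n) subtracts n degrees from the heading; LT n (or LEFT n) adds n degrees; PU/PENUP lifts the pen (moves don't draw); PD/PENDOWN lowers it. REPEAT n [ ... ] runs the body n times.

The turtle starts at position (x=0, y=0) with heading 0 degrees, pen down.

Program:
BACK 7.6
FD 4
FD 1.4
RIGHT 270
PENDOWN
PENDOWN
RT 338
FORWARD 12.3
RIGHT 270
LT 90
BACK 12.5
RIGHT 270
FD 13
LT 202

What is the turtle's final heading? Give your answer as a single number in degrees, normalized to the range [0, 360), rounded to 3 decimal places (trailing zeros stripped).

Executing turtle program step by step:
Start: pos=(0,0), heading=0, pen down
BK 7.6: (0,0) -> (-7.6,0) [heading=0, draw]
FD 4: (-7.6,0) -> (-3.6,0) [heading=0, draw]
FD 1.4: (-3.6,0) -> (-2.2,0) [heading=0, draw]
RT 270: heading 0 -> 90
PD: pen down
PD: pen down
RT 338: heading 90 -> 112
FD 12.3: (-2.2,0) -> (-6.808,11.404) [heading=112, draw]
RT 270: heading 112 -> 202
LT 90: heading 202 -> 292
BK 12.5: (-6.808,11.404) -> (-11.49,22.994) [heading=292, draw]
RT 270: heading 292 -> 22
FD 13: (-11.49,22.994) -> (0.563,27.864) [heading=22, draw]
LT 202: heading 22 -> 224
Final: pos=(0.563,27.864), heading=224, 6 segment(s) drawn

Answer: 224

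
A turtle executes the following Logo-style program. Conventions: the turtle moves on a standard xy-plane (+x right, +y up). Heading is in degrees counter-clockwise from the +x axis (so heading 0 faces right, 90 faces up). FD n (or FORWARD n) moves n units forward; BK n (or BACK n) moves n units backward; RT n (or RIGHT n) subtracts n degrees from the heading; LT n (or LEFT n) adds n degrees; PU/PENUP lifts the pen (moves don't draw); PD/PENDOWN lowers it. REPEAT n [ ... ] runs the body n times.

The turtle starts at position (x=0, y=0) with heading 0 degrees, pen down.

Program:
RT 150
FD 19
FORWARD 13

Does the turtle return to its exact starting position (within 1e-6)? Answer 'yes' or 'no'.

Answer: no

Derivation:
Executing turtle program step by step:
Start: pos=(0,0), heading=0, pen down
RT 150: heading 0 -> 210
FD 19: (0,0) -> (-16.454,-9.5) [heading=210, draw]
FD 13: (-16.454,-9.5) -> (-27.713,-16) [heading=210, draw]
Final: pos=(-27.713,-16), heading=210, 2 segment(s) drawn

Start position: (0, 0)
Final position: (-27.713, -16)
Distance = 32; >= 1e-6 -> NOT closed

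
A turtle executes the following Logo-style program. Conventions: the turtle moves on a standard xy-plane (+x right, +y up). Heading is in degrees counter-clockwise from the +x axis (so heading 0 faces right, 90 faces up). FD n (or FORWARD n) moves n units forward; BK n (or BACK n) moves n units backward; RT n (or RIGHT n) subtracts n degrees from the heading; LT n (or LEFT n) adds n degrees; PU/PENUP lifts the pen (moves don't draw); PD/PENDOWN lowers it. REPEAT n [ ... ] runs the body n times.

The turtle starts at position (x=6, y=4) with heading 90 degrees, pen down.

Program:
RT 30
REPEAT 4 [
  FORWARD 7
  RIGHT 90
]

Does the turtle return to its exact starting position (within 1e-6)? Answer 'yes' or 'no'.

Answer: yes

Derivation:
Executing turtle program step by step:
Start: pos=(6,4), heading=90, pen down
RT 30: heading 90 -> 60
REPEAT 4 [
  -- iteration 1/4 --
  FD 7: (6,4) -> (9.5,10.062) [heading=60, draw]
  RT 90: heading 60 -> 330
  -- iteration 2/4 --
  FD 7: (9.5,10.062) -> (15.562,6.562) [heading=330, draw]
  RT 90: heading 330 -> 240
  -- iteration 3/4 --
  FD 7: (15.562,6.562) -> (12.062,0.5) [heading=240, draw]
  RT 90: heading 240 -> 150
  -- iteration 4/4 --
  FD 7: (12.062,0.5) -> (6,4) [heading=150, draw]
  RT 90: heading 150 -> 60
]
Final: pos=(6,4), heading=60, 4 segment(s) drawn

Start position: (6, 4)
Final position: (6, 4)
Distance = 0; < 1e-6 -> CLOSED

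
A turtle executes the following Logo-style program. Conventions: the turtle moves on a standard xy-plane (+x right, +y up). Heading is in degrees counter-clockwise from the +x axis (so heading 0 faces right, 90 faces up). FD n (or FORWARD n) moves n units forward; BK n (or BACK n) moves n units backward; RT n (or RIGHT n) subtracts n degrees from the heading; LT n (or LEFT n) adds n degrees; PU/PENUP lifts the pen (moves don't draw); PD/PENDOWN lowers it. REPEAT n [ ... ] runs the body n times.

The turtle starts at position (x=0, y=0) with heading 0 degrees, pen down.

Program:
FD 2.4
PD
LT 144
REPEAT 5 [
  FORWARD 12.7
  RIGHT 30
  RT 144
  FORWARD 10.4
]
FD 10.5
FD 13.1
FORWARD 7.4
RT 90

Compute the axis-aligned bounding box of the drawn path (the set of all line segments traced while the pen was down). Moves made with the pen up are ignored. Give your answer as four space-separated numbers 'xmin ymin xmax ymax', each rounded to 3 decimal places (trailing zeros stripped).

Answer: -9.598 -4.085 31.575 7.465

Derivation:
Executing turtle program step by step:
Start: pos=(0,0), heading=0, pen down
FD 2.4: (0,0) -> (2.4,0) [heading=0, draw]
PD: pen down
LT 144: heading 0 -> 144
REPEAT 5 [
  -- iteration 1/5 --
  FD 12.7: (2.4,0) -> (-7.875,7.465) [heading=144, draw]
  RT 30: heading 144 -> 114
  RT 144: heading 114 -> 330
  FD 10.4: (-7.875,7.465) -> (1.132,2.265) [heading=330, draw]
  -- iteration 2/5 --
  FD 12.7: (1.132,2.265) -> (12.131,-4.085) [heading=330, draw]
  RT 30: heading 330 -> 300
  RT 144: heading 300 -> 156
  FD 10.4: (12.131,-4.085) -> (2.63,0.145) [heading=156, draw]
  -- iteration 3/5 --
  FD 12.7: (2.63,0.145) -> (-8.972,5.31) [heading=156, draw]
  RT 30: heading 156 -> 126
  RT 144: heading 126 -> 342
  FD 10.4: (-8.972,5.31) -> (0.919,2.097) [heading=342, draw]
  -- iteration 4/5 --
  FD 12.7: (0.919,2.097) -> (12.997,-1.828) [heading=342, draw]
  RT 30: heading 342 -> 312
  RT 144: heading 312 -> 168
  FD 10.4: (12.997,-1.828) -> (2.824,0.334) [heading=168, draw]
  -- iteration 5/5 --
  FD 12.7: (2.824,0.334) -> (-9.598,2.975) [heading=168, draw]
  RT 30: heading 168 -> 138
  RT 144: heading 138 -> 354
  FD 10.4: (-9.598,2.975) -> (0.745,1.888) [heading=354, draw]
]
FD 10.5: (0.745,1.888) -> (11.187,0.79) [heading=354, draw]
FD 13.1: (11.187,0.79) -> (24.216,-0.579) [heading=354, draw]
FD 7.4: (24.216,-0.579) -> (31.575,-1.353) [heading=354, draw]
RT 90: heading 354 -> 264
Final: pos=(31.575,-1.353), heading=264, 14 segment(s) drawn

Segment endpoints: x in {-9.598, -8.972, -7.875, 0, 0.745, 0.919, 1.132, 2.4, 2.63, 2.824, 11.187, 12.131, 12.997, 24.216, 31.575}, y in {-4.085, -1.828, -1.353, -0.579, 0, 0.145, 0.334, 0.79, 1.888, 2.097, 2.265, 2.975, 5.31, 7.465}
xmin=-9.598, ymin=-4.085, xmax=31.575, ymax=7.465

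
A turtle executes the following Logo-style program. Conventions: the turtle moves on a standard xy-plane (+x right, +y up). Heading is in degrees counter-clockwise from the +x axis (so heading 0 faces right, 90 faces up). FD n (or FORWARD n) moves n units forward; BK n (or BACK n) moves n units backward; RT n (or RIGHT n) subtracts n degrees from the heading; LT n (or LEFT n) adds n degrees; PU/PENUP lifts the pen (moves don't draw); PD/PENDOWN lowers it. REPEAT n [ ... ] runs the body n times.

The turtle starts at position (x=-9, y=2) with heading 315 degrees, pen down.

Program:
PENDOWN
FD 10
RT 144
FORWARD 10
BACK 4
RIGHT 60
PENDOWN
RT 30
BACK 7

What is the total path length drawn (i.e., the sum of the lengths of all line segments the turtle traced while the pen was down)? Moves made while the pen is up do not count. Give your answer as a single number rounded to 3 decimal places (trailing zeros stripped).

Answer: 31

Derivation:
Executing turtle program step by step:
Start: pos=(-9,2), heading=315, pen down
PD: pen down
FD 10: (-9,2) -> (-1.929,-5.071) [heading=315, draw]
RT 144: heading 315 -> 171
FD 10: (-1.929,-5.071) -> (-11.806,-3.507) [heading=171, draw]
BK 4: (-11.806,-3.507) -> (-7.855,-4.132) [heading=171, draw]
RT 60: heading 171 -> 111
PD: pen down
RT 30: heading 111 -> 81
BK 7: (-7.855,-4.132) -> (-8.95,-11.046) [heading=81, draw]
Final: pos=(-8.95,-11.046), heading=81, 4 segment(s) drawn

Segment lengths:
  seg 1: (-9,2) -> (-1.929,-5.071), length = 10
  seg 2: (-1.929,-5.071) -> (-11.806,-3.507), length = 10
  seg 3: (-11.806,-3.507) -> (-7.855,-4.132), length = 4
  seg 4: (-7.855,-4.132) -> (-8.95,-11.046), length = 7
Total = 31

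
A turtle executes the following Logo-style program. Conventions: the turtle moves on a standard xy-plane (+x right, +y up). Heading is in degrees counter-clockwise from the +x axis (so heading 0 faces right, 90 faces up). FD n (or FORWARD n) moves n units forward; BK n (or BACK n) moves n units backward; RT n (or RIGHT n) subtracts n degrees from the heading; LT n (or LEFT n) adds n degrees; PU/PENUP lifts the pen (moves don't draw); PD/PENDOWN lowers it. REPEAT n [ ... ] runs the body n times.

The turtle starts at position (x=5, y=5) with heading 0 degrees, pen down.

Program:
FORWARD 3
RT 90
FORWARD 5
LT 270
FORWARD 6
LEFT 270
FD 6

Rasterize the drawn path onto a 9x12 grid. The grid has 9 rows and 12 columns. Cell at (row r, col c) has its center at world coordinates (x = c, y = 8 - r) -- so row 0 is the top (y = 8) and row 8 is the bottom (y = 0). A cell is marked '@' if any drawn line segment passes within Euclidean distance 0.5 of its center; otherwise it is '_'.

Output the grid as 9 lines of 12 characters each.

Answer: ____________
____________
__@_________
__@__@@@@___
__@_____@___
__@_____@___
__@_____@___
__@_____@___
__@@@@@@@___

Derivation:
Segment 0: (5,5) -> (8,5)
Segment 1: (8,5) -> (8,0)
Segment 2: (8,0) -> (2,0)
Segment 3: (2,0) -> (2,6)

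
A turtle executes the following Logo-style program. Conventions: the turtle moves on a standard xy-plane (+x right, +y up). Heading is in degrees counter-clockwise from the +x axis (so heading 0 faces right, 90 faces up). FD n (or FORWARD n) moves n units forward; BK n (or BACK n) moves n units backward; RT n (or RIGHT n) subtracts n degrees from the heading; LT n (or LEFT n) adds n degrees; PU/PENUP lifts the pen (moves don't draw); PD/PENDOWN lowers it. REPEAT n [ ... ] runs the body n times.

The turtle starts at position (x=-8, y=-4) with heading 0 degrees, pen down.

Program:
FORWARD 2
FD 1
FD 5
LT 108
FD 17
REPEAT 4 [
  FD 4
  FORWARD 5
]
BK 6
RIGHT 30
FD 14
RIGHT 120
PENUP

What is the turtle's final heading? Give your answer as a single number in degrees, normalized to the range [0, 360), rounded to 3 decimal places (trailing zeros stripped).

Answer: 318

Derivation:
Executing turtle program step by step:
Start: pos=(-8,-4), heading=0, pen down
FD 2: (-8,-4) -> (-6,-4) [heading=0, draw]
FD 1: (-6,-4) -> (-5,-4) [heading=0, draw]
FD 5: (-5,-4) -> (0,-4) [heading=0, draw]
LT 108: heading 0 -> 108
FD 17: (0,-4) -> (-5.253,12.168) [heading=108, draw]
REPEAT 4 [
  -- iteration 1/4 --
  FD 4: (-5.253,12.168) -> (-6.489,15.972) [heading=108, draw]
  FD 5: (-6.489,15.972) -> (-8.034,20.727) [heading=108, draw]
  -- iteration 2/4 --
  FD 4: (-8.034,20.727) -> (-9.271,24.532) [heading=108, draw]
  FD 5: (-9.271,24.532) -> (-10.816,29.287) [heading=108, draw]
  -- iteration 3/4 --
  FD 4: (-10.816,29.287) -> (-12.052,33.091) [heading=108, draw]
  FD 5: (-12.052,33.091) -> (-13.597,37.846) [heading=108, draw]
  -- iteration 4/4 --
  FD 4: (-13.597,37.846) -> (-14.833,41.651) [heading=108, draw]
  FD 5: (-14.833,41.651) -> (-16.378,46.406) [heading=108, draw]
]
BK 6: (-16.378,46.406) -> (-14.524,40.7) [heading=108, draw]
RT 30: heading 108 -> 78
FD 14: (-14.524,40.7) -> (-11.613,54.394) [heading=78, draw]
RT 120: heading 78 -> 318
PU: pen up
Final: pos=(-11.613,54.394), heading=318, 14 segment(s) drawn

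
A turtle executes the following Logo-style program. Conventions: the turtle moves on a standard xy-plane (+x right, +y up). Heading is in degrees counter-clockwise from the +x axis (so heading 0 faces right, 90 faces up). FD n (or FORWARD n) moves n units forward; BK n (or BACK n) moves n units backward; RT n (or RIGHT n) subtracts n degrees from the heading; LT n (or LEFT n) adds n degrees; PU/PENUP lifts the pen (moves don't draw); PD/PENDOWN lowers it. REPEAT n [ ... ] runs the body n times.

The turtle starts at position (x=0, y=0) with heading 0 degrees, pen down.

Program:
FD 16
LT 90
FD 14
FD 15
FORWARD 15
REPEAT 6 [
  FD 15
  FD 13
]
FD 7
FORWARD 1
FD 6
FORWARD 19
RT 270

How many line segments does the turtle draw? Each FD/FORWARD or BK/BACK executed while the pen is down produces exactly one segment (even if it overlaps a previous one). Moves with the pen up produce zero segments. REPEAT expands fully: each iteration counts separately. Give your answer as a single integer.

Answer: 20

Derivation:
Executing turtle program step by step:
Start: pos=(0,0), heading=0, pen down
FD 16: (0,0) -> (16,0) [heading=0, draw]
LT 90: heading 0 -> 90
FD 14: (16,0) -> (16,14) [heading=90, draw]
FD 15: (16,14) -> (16,29) [heading=90, draw]
FD 15: (16,29) -> (16,44) [heading=90, draw]
REPEAT 6 [
  -- iteration 1/6 --
  FD 15: (16,44) -> (16,59) [heading=90, draw]
  FD 13: (16,59) -> (16,72) [heading=90, draw]
  -- iteration 2/6 --
  FD 15: (16,72) -> (16,87) [heading=90, draw]
  FD 13: (16,87) -> (16,100) [heading=90, draw]
  -- iteration 3/6 --
  FD 15: (16,100) -> (16,115) [heading=90, draw]
  FD 13: (16,115) -> (16,128) [heading=90, draw]
  -- iteration 4/6 --
  FD 15: (16,128) -> (16,143) [heading=90, draw]
  FD 13: (16,143) -> (16,156) [heading=90, draw]
  -- iteration 5/6 --
  FD 15: (16,156) -> (16,171) [heading=90, draw]
  FD 13: (16,171) -> (16,184) [heading=90, draw]
  -- iteration 6/6 --
  FD 15: (16,184) -> (16,199) [heading=90, draw]
  FD 13: (16,199) -> (16,212) [heading=90, draw]
]
FD 7: (16,212) -> (16,219) [heading=90, draw]
FD 1: (16,219) -> (16,220) [heading=90, draw]
FD 6: (16,220) -> (16,226) [heading=90, draw]
FD 19: (16,226) -> (16,245) [heading=90, draw]
RT 270: heading 90 -> 180
Final: pos=(16,245), heading=180, 20 segment(s) drawn
Segments drawn: 20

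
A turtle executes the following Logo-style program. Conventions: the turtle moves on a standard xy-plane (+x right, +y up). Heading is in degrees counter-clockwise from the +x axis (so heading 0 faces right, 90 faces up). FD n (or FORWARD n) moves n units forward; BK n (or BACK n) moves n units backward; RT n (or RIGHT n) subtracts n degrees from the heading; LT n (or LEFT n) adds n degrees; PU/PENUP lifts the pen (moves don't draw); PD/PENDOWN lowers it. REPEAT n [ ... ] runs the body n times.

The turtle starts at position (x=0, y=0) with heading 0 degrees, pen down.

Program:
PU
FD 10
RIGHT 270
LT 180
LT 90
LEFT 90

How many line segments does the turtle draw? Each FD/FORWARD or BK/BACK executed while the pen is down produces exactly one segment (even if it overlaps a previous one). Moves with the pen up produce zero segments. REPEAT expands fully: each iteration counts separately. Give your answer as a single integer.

Answer: 0

Derivation:
Executing turtle program step by step:
Start: pos=(0,0), heading=0, pen down
PU: pen up
FD 10: (0,0) -> (10,0) [heading=0, move]
RT 270: heading 0 -> 90
LT 180: heading 90 -> 270
LT 90: heading 270 -> 0
LT 90: heading 0 -> 90
Final: pos=(10,0), heading=90, 0 segment(s) drawn
Segments drawn: 0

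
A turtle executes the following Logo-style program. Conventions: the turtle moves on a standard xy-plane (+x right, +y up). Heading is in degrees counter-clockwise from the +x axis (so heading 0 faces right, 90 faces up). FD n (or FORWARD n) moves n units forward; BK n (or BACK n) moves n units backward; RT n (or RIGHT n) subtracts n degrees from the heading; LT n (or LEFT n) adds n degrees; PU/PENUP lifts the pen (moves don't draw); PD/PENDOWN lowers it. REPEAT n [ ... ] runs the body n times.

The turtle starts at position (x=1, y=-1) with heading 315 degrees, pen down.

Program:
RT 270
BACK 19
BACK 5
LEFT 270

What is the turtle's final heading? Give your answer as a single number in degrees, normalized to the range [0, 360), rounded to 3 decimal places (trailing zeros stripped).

Executing turtle program step by step:
Start: pos=(1,-1), heading=315, pen down
RT 270: heading 315 -> 45
BK 19: (1,-1) -> (-12.435,-14.435) [heading=45, draw]
BK 5: (-12.435,-14.435) -> (-15.971,-17.971) [heading=45, draw]
LT 270: heading 45 -> 315
Final: pos=(-15.971,-17.971), heading=315, 2 segment(s) drawn

Answer: 315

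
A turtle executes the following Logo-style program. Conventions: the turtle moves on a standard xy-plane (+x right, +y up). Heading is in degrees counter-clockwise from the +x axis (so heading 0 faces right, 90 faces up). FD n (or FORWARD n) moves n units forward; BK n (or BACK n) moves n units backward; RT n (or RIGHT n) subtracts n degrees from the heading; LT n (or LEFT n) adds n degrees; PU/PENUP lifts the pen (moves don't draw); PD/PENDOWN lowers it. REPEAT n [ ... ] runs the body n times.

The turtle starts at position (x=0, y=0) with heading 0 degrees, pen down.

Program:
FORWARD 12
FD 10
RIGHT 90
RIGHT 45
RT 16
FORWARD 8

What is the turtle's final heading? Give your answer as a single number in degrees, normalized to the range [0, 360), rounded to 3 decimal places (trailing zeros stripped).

Answer: 209

Derivation:
Executing turtle program step by step:
Start: pos=(0,0), heading=0, pen down
FD 12: (0,0) -> (12,0) [heading=0, draw]
FD 10: (12,0) -> (22,0) [heading=0, draw]
RT 90: heading 0 -> 270
RT 45: heading 270 -> 225
RT 16: heading 225 -> 209
FD 8: (22,0) -> (15.003,-3.878) [heading=209, draw]
Final: pos=(15.003,-3.878), heading=209, 3 segment(s) drawn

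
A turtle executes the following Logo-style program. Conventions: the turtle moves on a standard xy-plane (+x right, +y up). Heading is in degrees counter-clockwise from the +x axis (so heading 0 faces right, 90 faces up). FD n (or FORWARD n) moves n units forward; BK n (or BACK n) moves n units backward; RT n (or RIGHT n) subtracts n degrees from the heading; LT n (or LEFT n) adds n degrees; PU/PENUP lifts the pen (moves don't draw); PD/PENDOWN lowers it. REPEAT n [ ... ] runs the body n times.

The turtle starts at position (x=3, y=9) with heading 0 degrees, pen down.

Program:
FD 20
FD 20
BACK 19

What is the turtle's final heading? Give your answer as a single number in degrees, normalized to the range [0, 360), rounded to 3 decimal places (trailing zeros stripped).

Answer: 0

Derivation:
Executing turtle program step by step:
Start: pos=(3,9), heading=0, pen down
FD 20: (3,9) -> (23,9) [heading=0, draw]
FD 20: (23,9) -> (43,9) [heading=0, draw]
BK 19: (43,9) -> (24,9) [heading=0, draw]
Final: pos=(24,9), heading=0, 3 segment(s) drawn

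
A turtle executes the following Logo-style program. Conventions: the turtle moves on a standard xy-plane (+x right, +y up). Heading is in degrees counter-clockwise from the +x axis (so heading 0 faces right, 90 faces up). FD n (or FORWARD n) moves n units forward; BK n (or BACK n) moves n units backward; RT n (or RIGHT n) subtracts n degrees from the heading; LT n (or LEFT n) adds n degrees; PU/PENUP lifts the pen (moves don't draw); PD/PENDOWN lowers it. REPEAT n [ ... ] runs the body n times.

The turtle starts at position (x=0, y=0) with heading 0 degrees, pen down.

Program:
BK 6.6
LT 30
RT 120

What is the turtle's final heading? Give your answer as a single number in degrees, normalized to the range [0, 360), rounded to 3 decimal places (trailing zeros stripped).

Answer: 270

Derivation:
Executing turtle program step by step:
Start: pos=(0,0), heading=0, pen down
BK 6.6: (0,0) -> (-6.6,0) [heading=0, draw]
LT 30: heading 0 -> 30
RT 120: heading 30 -> 270
Final: pos=(-6.6,0), heading=270, 1 segment(s) drawn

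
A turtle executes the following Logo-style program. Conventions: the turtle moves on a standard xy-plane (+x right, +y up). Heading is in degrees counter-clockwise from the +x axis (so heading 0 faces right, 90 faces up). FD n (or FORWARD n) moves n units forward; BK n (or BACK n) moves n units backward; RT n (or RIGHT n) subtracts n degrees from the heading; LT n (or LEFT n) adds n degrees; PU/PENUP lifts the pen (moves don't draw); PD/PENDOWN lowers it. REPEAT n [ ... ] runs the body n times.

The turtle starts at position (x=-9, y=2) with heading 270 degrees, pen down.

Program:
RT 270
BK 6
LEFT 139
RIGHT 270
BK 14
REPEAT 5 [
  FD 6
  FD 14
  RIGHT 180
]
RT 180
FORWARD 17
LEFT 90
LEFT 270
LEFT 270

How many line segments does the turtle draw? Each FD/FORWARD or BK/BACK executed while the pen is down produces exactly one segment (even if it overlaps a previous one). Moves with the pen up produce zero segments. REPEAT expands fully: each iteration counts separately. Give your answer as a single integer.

Executing turtle program step by step:
Start: pos=(-9,2), heading=270, pen down
RT 270: heading 270 -> 0
BK 6: (-9,2) -> (-15,2) [heading=0, draw]
LT 139: heading 0 -> 139
RT 270: heading 139 -> 229
BK 14: (-15,2) -> (-5.815,12.566) [heading=229, draw]
REPEAT 5 [
  -- iteration 1/5 --
  FD 6: (-5.815,12.566) -> (-9.752,8.038) [heading=229, draw]
  FD 14: (-9.752,8.038) -> (-18.936,-2.528) [heading=229, draw]
  RT 180: heading 229 -> 49
  -- iteration 2/5 --
  FD 6: (-18.936,-2.528) -> (-15,2) [heading=49, draw]
  FD 14: (-15,2) -> (-5.815,12.566) [heading=49, draw]
  RT 180: heading 49 -> 229
  -- iteration 3/5 --
  FD 6: (-5.815,12.566) -> (-9.752,8.038) [heading=229, draw]
  FD 14: (-9.752,8.038) -> (-18.936,-2.528) [heading=229, draw]
  RT 180: heading 229 -> 49
  -- iteration 4/5 --
  FD 6: (-18.936,-2.528) -> (-15,2) [heading=49, draw]
  FD 14: (-15,2) -> (-5.815,12.566) [heading=49, draw]
  RT 180: heading 49 -> 229
  -- iteration 5/5 --
  FD 6: (-5.815,12.566) -> (-9.752,8.038) [heading=229, draw]
  FD 14: (-9.752,8.038) -> (-18.936,-2.528) [heading=229, draw]
  RT 180: heading 229 -> 49
]
RT 180: heading 49 -> 229
FD 17: (-18.936,-2.528) -> (-30.089,-15.358) [heading=229, draw]
LT 90: heading 229 -> 319
LT 270: heading 319 -> 229
LT 270: heading 229 -> 139
Final: pos=(-30.089,-15.358), heading=139, 13 segment(s) drawn
Segments drawn: 13

Answer: 13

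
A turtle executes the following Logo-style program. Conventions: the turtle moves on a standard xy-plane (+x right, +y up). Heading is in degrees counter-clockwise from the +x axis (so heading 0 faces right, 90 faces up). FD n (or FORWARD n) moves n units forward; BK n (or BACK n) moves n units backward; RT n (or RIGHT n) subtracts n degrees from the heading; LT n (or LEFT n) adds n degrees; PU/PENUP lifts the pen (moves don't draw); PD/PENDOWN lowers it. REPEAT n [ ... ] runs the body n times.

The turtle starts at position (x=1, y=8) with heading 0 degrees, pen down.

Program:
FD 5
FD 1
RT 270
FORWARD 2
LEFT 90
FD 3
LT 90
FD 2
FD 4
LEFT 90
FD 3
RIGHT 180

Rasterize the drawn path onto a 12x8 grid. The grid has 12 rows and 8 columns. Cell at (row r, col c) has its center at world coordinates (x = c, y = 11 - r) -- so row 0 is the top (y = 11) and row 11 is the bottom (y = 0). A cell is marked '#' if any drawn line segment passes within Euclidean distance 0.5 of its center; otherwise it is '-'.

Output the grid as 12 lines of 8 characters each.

Segment 0: (1,8) -> (6,8)
Segment 1: (6,8) -> (7,8)
Segment 2: (7,8) -> (7,10)
Segment 3: (7,10) -> (4,10)
Segment 4: (4,10) -> (4,8)
Segment 5: (4,8) -> (4,4)
Segment 6: (4,4) -> (7,4)

Answer: --------
----####
----#--#
-#######
----#---
----#---
----#---
----####
--------
--------
--------
--------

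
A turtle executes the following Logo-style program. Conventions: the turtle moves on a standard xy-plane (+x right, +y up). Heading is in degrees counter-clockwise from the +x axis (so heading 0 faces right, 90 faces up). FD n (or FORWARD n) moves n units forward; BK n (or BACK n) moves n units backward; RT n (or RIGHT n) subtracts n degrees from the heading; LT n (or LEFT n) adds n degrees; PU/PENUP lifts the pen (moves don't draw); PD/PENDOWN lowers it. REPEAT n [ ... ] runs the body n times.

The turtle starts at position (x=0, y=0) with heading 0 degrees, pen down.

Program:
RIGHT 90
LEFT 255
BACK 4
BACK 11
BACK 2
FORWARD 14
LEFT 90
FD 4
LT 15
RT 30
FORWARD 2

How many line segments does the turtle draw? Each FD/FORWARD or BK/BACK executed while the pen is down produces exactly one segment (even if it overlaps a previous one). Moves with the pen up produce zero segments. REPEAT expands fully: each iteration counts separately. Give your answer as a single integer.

Executing turtle program step by step:
Start: pos=(0,0), heading=0, pen down
RT 90: heading 0 -> 270
LT 255: heading 270 -> 165
BK 4: (0,0) -> (3.864,-1.035) [heading=165, draw]
BK 11: (3.864,-1.035) -> (14.489,-3.882) [heading=165, draw]
BK 2: (14.489,-3.882) -> (16.421,-4.4) [heading=165, draw]
FD 14: (16.421,-4.4) -> (2.898,-0.776) [heading=165, draw]
LT 90: heading 165 -> 255
FD 4: (2.898,-0.776) -> (1.863,-4.64) [heading=255, draw]
LT 15: heading 255 -> 270
RT 30: heading 270 -> 240
FD 2: (1.863,-4.64) -> (0.863,-6.372) [heading=240, draw]
Final: pos=(0.863,-6.372), heading=240, 6 segment(s) drawn
Segments drawn: 6

Answer: 6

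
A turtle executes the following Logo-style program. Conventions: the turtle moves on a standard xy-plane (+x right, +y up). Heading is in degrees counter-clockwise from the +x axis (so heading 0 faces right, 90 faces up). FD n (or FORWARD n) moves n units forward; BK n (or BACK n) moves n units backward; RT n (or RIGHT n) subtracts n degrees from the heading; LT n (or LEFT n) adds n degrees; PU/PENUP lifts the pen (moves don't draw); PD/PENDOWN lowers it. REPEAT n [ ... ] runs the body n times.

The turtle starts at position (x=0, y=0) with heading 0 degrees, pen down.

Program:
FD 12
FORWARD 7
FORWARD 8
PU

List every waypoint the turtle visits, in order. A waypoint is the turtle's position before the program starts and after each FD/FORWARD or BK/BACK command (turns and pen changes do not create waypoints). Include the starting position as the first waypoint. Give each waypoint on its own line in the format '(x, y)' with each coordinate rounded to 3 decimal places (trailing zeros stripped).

Executing turtle program step by step:
Start: pos=(0,0), heading=0, pen down
FD 12: (0,0) -> (12,0) [heading=0, draw]
FD 7: (12,0) -> (19,0) [heading=0, draw]
FD 8: (19,0) -> (27,0) [heading=0, draw]
PU: pen up
Final: pos=(27,0), heading=0, 3 segment(s) drawn
Waypoints (4 total):
(0, 0)
(12, 0)
(19, 0)
(27, 0)

Answer: (0, 0)
(12, 0)
(19, 0)
(27, 0)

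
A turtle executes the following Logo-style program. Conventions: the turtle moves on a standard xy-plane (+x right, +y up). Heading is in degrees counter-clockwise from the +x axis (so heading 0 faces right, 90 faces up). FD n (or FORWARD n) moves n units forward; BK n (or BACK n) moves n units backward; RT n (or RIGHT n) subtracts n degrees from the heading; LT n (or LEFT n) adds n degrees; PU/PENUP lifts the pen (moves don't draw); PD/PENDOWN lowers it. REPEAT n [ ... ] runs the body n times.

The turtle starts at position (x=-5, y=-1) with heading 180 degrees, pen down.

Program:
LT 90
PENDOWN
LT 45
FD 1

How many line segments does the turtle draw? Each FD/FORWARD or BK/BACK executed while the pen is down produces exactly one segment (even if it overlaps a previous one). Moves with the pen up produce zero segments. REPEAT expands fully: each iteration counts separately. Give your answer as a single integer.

Answer: 1

Derivation:
Executing turtle program step by step:
Start: pos=(-5,-1), heading=180, pen down
LT 90: heading 180 -> 270
PD: pen down
LT 45: heading 270 -> 315
FD 1: (-5,-1) -> (-4.293,-1.707) [heading=315, draw]
Final: pos=(-4.293,-1.707), heading=315, 1 segment(s) drawn
Segments drawn: 1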